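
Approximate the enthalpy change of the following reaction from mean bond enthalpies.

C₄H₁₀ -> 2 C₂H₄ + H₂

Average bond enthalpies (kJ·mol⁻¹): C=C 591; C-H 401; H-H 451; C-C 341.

Bonds broken (reactants):
  C-C: 3 × 341 = 1023
  C-H: 10 × 401 = 4010
  Σ(broken) = 5033 kJ
Bonds formed (products):
  C-H: 8 × 401 = 3208
  C=C: 2 × 591 = 1182
  H-H: 1 × 451 = 451
  Σ(formed) = 4841 kJ
ΔH = Σ(broken) − Σ(formed) = 5033 − 4841 = +192 kJ

ΔH ≈ +192 kJ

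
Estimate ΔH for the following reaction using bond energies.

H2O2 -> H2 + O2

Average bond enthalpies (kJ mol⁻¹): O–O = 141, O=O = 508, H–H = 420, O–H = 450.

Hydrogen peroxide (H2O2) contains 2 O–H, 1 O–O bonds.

ΔH ≈ +113 kJ

Bonds broken (reactants):
  O–H: 2 × 450 = 900
  O–O: 1 × 141 = 141
  Σ(broken) = 1041 kJ
Bonds formed (products):
  H–H: 1 × 420 = 420
  O=O: 1 × 508 = 508
  Σ(formed) = 928 kJ
ΔH = Σ(broken) − Σ(formed) = 1041 − 928 = +113 kJ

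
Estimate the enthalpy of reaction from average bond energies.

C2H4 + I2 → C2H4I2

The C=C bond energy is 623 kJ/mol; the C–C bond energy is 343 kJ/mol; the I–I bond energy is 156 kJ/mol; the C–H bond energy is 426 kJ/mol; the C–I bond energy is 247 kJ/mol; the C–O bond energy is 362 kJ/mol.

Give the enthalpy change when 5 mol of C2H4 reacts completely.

ΔH = −290 kJ

Bonds broken (reactants):
  C–H: 4 × 426 = 1704
  C=C: 1 × 623 = 623
  I–I: 1 × 156 = 156
  Σ(broken) = 2483 kJ
Bonds formed (products):
  C–C: 1 × 343 = 343
  C–H: 4 × 426 = 1704
  C–I: 2 × 247 = 494
  Σ(formed) = 2541 kJ
ΔH = Σ(broken) − Σ(formed) = 2483 − 2541 = −58 kJ
For 5× the reaction as written: 5 × (−58) = −290 kJ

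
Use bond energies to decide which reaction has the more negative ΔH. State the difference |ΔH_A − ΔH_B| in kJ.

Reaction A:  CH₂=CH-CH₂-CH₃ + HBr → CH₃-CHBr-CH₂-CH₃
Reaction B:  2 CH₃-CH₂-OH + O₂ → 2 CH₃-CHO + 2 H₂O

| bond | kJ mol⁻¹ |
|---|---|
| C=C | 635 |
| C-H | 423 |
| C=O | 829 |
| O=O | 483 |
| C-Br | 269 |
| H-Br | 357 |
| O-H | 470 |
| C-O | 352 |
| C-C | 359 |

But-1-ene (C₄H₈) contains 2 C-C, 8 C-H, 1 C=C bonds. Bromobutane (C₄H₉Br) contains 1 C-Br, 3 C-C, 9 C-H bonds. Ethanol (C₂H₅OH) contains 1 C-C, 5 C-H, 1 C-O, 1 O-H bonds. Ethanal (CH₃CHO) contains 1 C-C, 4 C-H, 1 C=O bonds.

Reaction B, by 506 kJ

Reaction A:
  Bonds broken (reactants):
    C-C: 2 × 359 = 718
    C-H: 8 × 423 = 3384
    C=C: 1 × 635 = 635
    H-Br: 1 × 357 = 357
    Σ(broken) = 5094 kJ
  Bonds formed (products):
    C-Br: 1 × 269 = 269
    C-C: 3 × 359 = 1077
    C-H: 9 × 423 = 3807
    Σ(formed) = 5153 kJ
  ΔH_A = 5094 − 5153 = −59 kJ
Reaction B:
  Bonds broken (reactants):
    C-C: 2 × 359 = 718
    C-H: 10 × 423 = 4230
    C-O: 2 × 352 = 704
    O-H: 2 × 470 = 940
    O=O: 1 × 483 = 483
    Σ(broken) = 7075 kJ
  Bonds formed (products):
    C-C: 2 × 359 = 718
    C-H: 8 × 423 = 3384
    C=O: 2 × 829 = 1658
    O-H: 4 × 470 = 1880
    Σ(formed) = 7640 kJ
  ΔH_B = 7075 − 7640 = −565 kJ
ΔH_A − ΔH_B = +506 kJ, so reaction B has the more negative ΔH; |ΔH_A − ΔH_B| = 506 kJ.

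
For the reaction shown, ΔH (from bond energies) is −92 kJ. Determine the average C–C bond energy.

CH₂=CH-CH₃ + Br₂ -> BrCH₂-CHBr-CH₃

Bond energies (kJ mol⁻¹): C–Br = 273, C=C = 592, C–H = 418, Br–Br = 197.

D(C–C) ≈ 335 kJ/mol

Let D be the C–C bond energy.
Σ(broken) = 1×197 + 1×D + 6×418 + 1×592 = 3297 + D
Σ(formed) = 2×273 + 2×D + 6×418 = 3054 + 2D
ΔH = Σ(broken) − Σ(formed) = (3297 + D) − (3054 + 2D) = +243 − D
Setting this equal to −92 kJ gives D = 335 kJ/mol.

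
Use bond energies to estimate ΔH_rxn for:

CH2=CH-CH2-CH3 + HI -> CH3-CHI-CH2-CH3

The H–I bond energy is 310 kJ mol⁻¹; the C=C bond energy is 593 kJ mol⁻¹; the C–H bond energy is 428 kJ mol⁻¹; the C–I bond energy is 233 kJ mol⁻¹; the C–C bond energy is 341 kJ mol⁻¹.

Bonds broken (reactants):
  C–C: 2 × 341 = 682
  C–H: 8 × 428 = 3424
  C=C: 1 × 593 = 593
  H–I: 1 × 310 = 310
  Σ(broken) = 5009 kJ
Bonds formed (products):
  C–C: 3 × 341 = 1023
  C–H: 9 × 428 = 3852
  C–I: 1 × 233 = 233
  Σ(formed) = 5108 kJ
ΔH = Σ(broken) − Σ(formed) = 5009 − 5108 = −99 kJ

ΔH ≈ −99 kJ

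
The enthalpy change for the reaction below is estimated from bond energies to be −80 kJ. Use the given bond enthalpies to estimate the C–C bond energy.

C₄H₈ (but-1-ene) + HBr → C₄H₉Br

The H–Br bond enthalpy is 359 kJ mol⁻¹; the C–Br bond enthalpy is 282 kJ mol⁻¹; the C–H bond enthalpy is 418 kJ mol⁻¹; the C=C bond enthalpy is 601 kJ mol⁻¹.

Let D be the C–C bond energy.
Σ(broken) = 2×D + 8×418 + 1×601 + 1×359 = 4304 + 2D
Σ(formed) = 1×282 + 3×D + 9×418 = 4044 + 3D
ΔH = Σ(broken) − Σ(formed) = (4304 + 2D) − (4044 + 3D) = +260 − D
Setting this equal to −80 kJ gives D = 340 kJ/mol.

D(C–C) ≈ 340 kJ/mol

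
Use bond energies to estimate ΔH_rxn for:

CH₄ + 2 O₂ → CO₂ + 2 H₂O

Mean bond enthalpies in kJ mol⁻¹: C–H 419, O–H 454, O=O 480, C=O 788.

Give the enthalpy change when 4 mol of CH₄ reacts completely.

Bonds broken (reactants):
  C–H: 4 × 419 = 1676
  O=O: 2 × 480 = 960
  Σ(broken) = 2636 kJ
Bonds formed (products):
  C=O: 2 × 788 = 1576
  O–H: 4 × 454 = 1816
  Σ(formed) = 3392 kJ
ΔH = Σ(broken) − Σ(formed) = 2636 − 3392 = −756 kJ
For 4× the reaction as written: 4 × (−756) = −3024 kJ

ΔH = −3024 kJ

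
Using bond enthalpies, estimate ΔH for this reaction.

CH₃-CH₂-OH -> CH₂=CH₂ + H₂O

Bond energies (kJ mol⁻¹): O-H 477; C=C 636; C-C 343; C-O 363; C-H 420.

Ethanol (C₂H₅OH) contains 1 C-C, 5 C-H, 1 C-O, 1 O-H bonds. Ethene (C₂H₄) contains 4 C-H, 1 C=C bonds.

Bonds broken (reactants):
  C-C: 1 × 343 = 343
  C-H: 5 × 420 = 2100
  C-O: 1 × 363 = 363
  O-H: 1 × 477 = 477
  Σ(broken) = 3283 kJ
Bonds formed (products):
  C-H: 4 × 420 = 1680
  C=C: 1 × 636 = 636
  O-H: 2 × 477 = 954
  Σ(formed) = 3270 kJ
ΔH = Σ(broken) − Σ(formed) = 3283 − 3270 = +13 kJ

ΔH ≈ +13 kJ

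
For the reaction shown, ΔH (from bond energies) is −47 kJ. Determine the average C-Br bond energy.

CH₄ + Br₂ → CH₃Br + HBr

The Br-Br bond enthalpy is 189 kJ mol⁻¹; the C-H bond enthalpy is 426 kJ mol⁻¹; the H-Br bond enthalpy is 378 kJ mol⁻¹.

Let D be the C-Br bond energy.
Σ(broken) = 1×189 + 4×426 = 1893
Σ(formed) = 1×D + 3×426 + 1×378 = 1656 + D
ΔH = Σ(broken) − Σ(formed) = (1893) − (1656 + D) = +237 − D
Setting this equal to −47 kJ gives D = 284 kJ/mol.

D(C-Br) ≈ 284 kJ/mol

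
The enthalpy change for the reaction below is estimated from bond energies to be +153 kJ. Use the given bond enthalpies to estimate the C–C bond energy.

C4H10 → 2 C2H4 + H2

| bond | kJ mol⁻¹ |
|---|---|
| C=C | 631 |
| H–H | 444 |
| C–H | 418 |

Let D be the C–C bond energy.
Σ(broken) = 3×D + 10×418 = 4180 + 3D
Σ(formed) = 8×418 + 2×631 + 1×444 = 5050
ΔH = Σ(broken) − Σ(formed) = (4180 + 3D) − (5050) = −870 + 3D
Setting this equal to +153 kJ gives 3D = 1023, so D = 341 kJ/mol.

D(C–C) ≈ 341 kJ/mol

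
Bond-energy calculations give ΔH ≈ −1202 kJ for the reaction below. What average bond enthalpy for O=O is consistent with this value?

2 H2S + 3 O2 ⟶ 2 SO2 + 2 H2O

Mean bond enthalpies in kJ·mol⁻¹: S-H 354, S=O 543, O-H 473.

Let D be the O=O bond energy.
Σ(broken) = 3×D + 4×354 = 1416 + 3D
Σ(formed) = 4×473 + 4×543 = 4064
ΔH = Σ(broken) − Σ(formed) = (1416 + 3D) − (4064) = −2648 + 3D
Setting this equal to −1202 kJ gives 3D = 1446, so D = 482 kJ/mol.

D(O=O) ≈ 482 kJ/mol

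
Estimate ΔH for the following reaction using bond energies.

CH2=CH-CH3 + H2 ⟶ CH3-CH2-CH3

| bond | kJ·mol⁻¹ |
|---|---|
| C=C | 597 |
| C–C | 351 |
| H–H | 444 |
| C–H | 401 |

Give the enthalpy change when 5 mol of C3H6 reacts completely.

ΔH = −560 kJ

Bonds broken (reactants):
  C–C: 1 × 351 = 351
  C–H: 6 × 401 = 2406
  C=C: 1 × 597 = 597
  H–H: 1 × 444 = 444
  Σ(broken) = 3798 kJ
Bonds formed (products):
  C–C: 2 × 351 = 702
  C–H: 8 × 401 = 3208
  Σ(formed) = 3910 kJ
ΔH = Σ(broken) − Σ(formed) = 3798 − 3910 = −112 kJ
For 5× the reaction as written: 5 × (−112) = −560 kJ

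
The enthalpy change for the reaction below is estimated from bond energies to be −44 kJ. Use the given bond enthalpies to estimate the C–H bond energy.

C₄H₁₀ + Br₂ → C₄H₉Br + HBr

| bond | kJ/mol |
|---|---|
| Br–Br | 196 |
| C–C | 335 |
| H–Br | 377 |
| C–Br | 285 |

D(C–H) ≈ 422 kJ/mol

Let D be the C–H bond energy.
Σ(broken) = 1×196 + 3×335 + 10×D = 1201 + 10D
Σ(formed) = 1×285 + 3×335 + 9×D + 1×377 = 1667 + 9D
ΔH = Σ(broken) − Σ(formed) = (1201 + 10D) − (1667 + 9D) = −466 + D
Setting this equal to −44 kJ gives D = 422 kJ/mol.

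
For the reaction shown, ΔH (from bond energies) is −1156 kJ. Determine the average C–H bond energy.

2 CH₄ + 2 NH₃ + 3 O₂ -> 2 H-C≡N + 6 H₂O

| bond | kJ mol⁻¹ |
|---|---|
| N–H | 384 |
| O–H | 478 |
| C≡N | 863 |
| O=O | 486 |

D(C–H) ≈ 424 kJ/mol

Let D be the C–H bond energy.
Σ(broken) = 8×D + 6×384 + 3×486 = 3762 + 8D
Σ(formed) = 2×863 + 2×D + 12×478 = 7462 + 2D
ΔH = Σ(broken) − Σ(formed) = (3762 + 8D) − (7462 + 2D) = −3700 + 6D
Setting this equal to −1156 kJ gives 6D = 2544, so D = 424 kJ/mol.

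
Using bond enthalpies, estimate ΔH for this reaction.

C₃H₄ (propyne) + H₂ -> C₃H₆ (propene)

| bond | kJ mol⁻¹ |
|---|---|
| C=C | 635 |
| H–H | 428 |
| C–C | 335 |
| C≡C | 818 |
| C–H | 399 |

Bonds broken (reactants):
  C≡C: 1 × 818 = 818
  C–C: 1 × 335 = 335
  C–H: 4 × 399 = 1596
  H–H: 1 × 428 = 428
  Σ(broken) = 3177 kJ
Bonds formed (products):
  C–C: 1 × 335 = 335
  C–H: 6 × 399 = 2394
  C=C: 1 × 635 = 635
  Σ(formed) = 3364 kJ
ΔH = Σ(broken) − Σ(formed) = 3177 − 3364 = −187 kJ

ΔH ≈ −187 kJ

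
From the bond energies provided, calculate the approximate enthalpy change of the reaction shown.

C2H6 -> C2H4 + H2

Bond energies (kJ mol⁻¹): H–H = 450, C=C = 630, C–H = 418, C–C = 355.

Bonds broken (reactants):
  C–C: 1 × 355 = 355
  C–H: 6 × 418 = 2508
  Σ(broken) = 2863 kJ
Bonds formed (products):
  C–H: 4 × 418 = 1672
  C=C: 1 × 630 = 630
  H–H: 1 × 450 = 450
  Σ(formed) = 2752 kJ
ΔH = Σ(broken) − Σ(formed) = 2863 − 2752 = +111 kJ

ΔH ≈ +111 kJ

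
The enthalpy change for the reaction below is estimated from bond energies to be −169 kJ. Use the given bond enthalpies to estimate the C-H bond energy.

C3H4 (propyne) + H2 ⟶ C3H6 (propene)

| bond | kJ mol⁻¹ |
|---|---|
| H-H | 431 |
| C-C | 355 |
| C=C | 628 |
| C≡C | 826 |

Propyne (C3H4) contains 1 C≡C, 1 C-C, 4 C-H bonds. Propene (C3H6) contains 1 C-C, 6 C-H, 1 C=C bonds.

Let D be the C-H bond energy.
Σ(broken) = 1×826 + 1×355 + 4×D + 1×431 = 1612 + 4D
Σ(formed) = 1×355 + 6×D + 1×628 = 983 + 6D
ΔH = Σ(broken) − Σ(formed) = (1612 + 4D) − (983 + 6D) = +629 − 2D
Setting this equal to −169 kJ gives 2D = 798, so D = 399 kJ/mol.

D(C-H) ≈ 399 kJ/mol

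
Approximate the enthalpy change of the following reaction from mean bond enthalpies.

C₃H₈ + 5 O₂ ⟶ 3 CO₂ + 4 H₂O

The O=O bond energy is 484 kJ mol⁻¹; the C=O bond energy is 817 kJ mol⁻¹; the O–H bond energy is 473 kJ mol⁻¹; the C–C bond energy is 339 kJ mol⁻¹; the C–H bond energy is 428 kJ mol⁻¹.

ΔH ≈ −2164 kJ

Bonds broken (reactants):
  C–C: 2 × 339 = 678
  C–H: 8 × 428 = 3424
  O=O: 5 × 484 = 2420
  Σ(broken) = 6522 kJ
Bonds formed (products):
  C=O: 6 × 817 = 4902
  O–H: 8 × 473 = 3784
  Σ(formed) = 8686 kJ
ΔH = Σ(broken) − Σ(formed) = 6522 − 8686 = −2164 kJ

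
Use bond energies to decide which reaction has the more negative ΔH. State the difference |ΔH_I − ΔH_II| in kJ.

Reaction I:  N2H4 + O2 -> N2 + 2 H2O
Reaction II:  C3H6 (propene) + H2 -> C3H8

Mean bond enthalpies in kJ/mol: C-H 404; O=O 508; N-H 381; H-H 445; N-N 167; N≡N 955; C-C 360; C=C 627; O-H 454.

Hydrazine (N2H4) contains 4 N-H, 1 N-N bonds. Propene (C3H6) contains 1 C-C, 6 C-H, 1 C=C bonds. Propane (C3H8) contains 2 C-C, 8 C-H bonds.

Reaction I, by 476 kJ

Reaction I:
  Bonds broken (reactants):
    N-H: 4 × 381 = 1524
    N-N: 1 × 167 = 167
    O=O: 1 × 508 = 508
    Σ(broken) = 2199 kJ
  Bonds formed (products):
    N≡N: 1 × 955 = 955
    O-H: 4 × 454 = 1816
    Σ(formed) = 2771 kJ
  ΔH_I = 2199 − 2771 = −572 kJ
Reaction II:
  Bonds broken (reactants):
    C-C: 1 × 360 = 360
    C-H: 6 × 404 = 2424
    C=C: 1 × 627 = 627
    H-H: 1 × 445 = 445
    Σ(broken) = 3856 kJ
  Bonds formed (products):
    C-C: 2 × 360 = 720
    C-H: 8 × 404 = 3232
    Σ(formed) = 3952 kJ
  ΔH_II = 3856 − 3952 = −96 kJ
ΔH_I − ΔH_II = −476 kJ, so reaction I has the more negative ΔH; |ΔH_I − ΔH_II| = 476 kJ.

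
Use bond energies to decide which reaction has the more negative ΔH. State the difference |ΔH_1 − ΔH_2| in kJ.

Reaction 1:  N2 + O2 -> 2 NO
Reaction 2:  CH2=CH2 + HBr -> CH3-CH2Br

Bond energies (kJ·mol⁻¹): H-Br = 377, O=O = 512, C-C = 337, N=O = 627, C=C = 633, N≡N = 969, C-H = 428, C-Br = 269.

Reaction 1:
  Bonds broken (reactants):
    N≡N: 1 × 969 = 969
    O=O: 1 × 512 = 512
    Σ(broken) = 1481 kJ
  Bonds formed (products):
    N=O: 2 × 627 = 1254
    Σ(formed) = 1254 kJ
  ΔH_1 = 1481 − 1254 = +227 kJ
Reaction 2:
  Bonds broken (reactants):
    C-H: 4 × 428 = 1712
    C=C: 1 × 633 = 633
    H-Br: 1 × 377 = 377
    Σ(broken) = 2722 kJ
  Bonds formed (products):
    C-Br: 1 × 269 = 269
    C-C: 1 × 337 = 337
    C-H: 5 × 428 = 2140
    Σ(formed) = 2746 kJ
  ΔH_2 = 2722 − 2746 = −24 kJ
ΔH_1 − ΔH_2 = +251 kJ, so reaction 2 has the more negative ΔH; |ΔH_1 − ΔH_2| = 251 kJ.

Reaction 2, by 251 kJ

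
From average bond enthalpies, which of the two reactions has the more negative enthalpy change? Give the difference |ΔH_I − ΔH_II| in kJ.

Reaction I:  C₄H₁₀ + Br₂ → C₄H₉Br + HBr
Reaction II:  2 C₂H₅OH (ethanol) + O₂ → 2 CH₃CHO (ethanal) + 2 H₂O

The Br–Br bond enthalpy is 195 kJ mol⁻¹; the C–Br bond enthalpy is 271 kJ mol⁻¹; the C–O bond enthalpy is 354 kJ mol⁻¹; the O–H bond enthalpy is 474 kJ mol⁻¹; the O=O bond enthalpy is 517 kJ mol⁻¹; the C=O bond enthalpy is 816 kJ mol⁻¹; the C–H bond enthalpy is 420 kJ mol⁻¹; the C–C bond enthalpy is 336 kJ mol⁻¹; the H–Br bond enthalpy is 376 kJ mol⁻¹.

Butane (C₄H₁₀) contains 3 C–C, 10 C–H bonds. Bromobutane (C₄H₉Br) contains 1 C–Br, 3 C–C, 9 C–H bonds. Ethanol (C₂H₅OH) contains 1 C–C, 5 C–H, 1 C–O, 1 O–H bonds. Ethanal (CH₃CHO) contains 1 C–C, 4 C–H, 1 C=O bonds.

Reaction I:
  Bonds broken (reactants):
    Br–Br: 1 × 195 = 195
    C–C: 3 × 336 = 1008
    C–H: 10 × 420 = 4200
    Σ(broken) = 5403 kJ
  Bonds formed (products):
    C–Br: 1 × 271 = 271
    C–C: 3 × 336 = 1008
    C–H: 9 × 420 = 3780
    H–Br: 1 × 376 = 376
    Σ(formed) = 5435 kJ
  ΔH_I = 5403 − 5435 = −32 kJ
Reaction II:
  Bonds broken (reactants):
    C–C: 2 × 336 = 672
    C–H: 10 × 420 = 4200
    C–O: 2 × 354 = 708
    O–H: 2 × 474 = 948
    O=O: 1 × 517 = 517
    Σ(broken) = 7045 kJ
  Bonds formed (products):
    C–C: 2 × 336 = 672
    C–H: 8 × 420 = 3360
    C=O: 2 × 816 = 1632
    O–H: 4 × 474 = 1896
    Σ(formed) = 7560 kJ
  ΔH_II = 7045 − 7560 = −515 kJ
ΔH_I − ΔH_II = +483 kJ, so reaction II has the more negative ΔH; |ΔH_I − ΔH_II| = 483 kJ.

Reaction II, by 483 kJ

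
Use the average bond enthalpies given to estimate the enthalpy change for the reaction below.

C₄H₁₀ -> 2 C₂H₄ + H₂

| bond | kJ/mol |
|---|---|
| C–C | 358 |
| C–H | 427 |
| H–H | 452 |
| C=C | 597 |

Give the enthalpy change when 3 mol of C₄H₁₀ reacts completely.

Bonds broken (reactants):
  C–C: 3 × 358 = 1074
  C–H: 10 × 427 = 4270
  Σ(broken) = 5344 kJ
Bonds formed (products):
  C–H: 8 × 427 = 3416
  C=C: 2 × 597 = 1194
  H–H: 1 × 452 = 452
  Σ(formed) = 5062 kJ
ΔH = Σ(broken) − Σ(formed) = 5344 − 5062 = +282 kJ
For 3× the reaction as written: 3 × (+282) = +846 kJ

ΔH = +846 kJ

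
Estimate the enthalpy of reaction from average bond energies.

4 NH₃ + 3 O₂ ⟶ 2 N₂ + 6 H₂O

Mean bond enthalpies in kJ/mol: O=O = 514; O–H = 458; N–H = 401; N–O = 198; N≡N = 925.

ΔH ≈ −992 kJ

Bonds broken (reactants):
  N–H: 12 × 401 = 4812
  O=O: 3 × 514 = 1542
  Σ(broken) = 6354 kJ
Bonds formed (products):
  N≡N: 2 × 925 = 1850
  O–H: 12 × 458 = 5496
  Σ(formed) = 7346 kJ
ΔH = Σ(broken) − Σ(formed) = 6354 − 7346 = −992 kJ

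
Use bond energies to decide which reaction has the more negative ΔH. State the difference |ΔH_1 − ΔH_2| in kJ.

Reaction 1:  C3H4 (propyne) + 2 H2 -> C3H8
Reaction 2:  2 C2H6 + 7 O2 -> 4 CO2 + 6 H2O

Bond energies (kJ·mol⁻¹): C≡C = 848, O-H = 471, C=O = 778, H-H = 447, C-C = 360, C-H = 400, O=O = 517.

Reaction 1:
  Bonds broken (reactants):
    C≡C: 1 × 848 = 848
    C-C: 1 × 360 = 360
    C-H: 4 × 400 = 1600
    H-H: 2 × 447 = 894
    Σ(broken) = 3702 kJ
  Bonds formed (products):
    C-C: 2 × 360 = 720
    C-H: 8 × 400 = 3200
    Σ(formed) = 3920 kJ
  ΔH_1 = 3702 − 3920 = −218 kJ
Reaction 2:
  Bonds broken (reactants):
    C-C: 2 × 360 = 720
    C-H: 12 × 400 = 4800
    O=O: 7 × 517 = 3619
    Σ(broken) = 9139 kJ
  Bonds formed (products):
    C=O: 8 × 778 = 6224
    O-H: 12 × 471 = 5652
    Σ(formed) = 11876 kJ
  ΔH_2 = 9139 − 11876 = −2737 kJ
ΔH_1 − ΔH_2 = +2519 kJ, so reaction 2 has the more negative ΔH; |ΔH_1 − ΔH_2| = 2519 kJ.

Reaction 2, by 2519 kJ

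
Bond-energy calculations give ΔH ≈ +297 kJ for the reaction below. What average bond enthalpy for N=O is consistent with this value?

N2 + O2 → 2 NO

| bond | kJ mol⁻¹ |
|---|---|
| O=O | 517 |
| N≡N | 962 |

D(N=O) ≈ 591 kJ/mol

Let D be the N=O bond energy.
Σ(broken) = 1×962 + 1×517 = 1479
Σ(formed) = 2×D = 2D
ΔH = Σ(broken) − Σ(formed) = (1479) − (2D) = +1479 − 2D
Setting this equal to +297 kJ gives 2D = 1182, so D = 591 kJ/mol.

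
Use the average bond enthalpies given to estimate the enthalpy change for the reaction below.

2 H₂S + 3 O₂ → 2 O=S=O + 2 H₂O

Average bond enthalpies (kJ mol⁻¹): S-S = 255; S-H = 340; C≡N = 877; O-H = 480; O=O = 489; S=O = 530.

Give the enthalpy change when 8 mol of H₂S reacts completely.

ΔH = −4852 kJ

Bonds broken (reactants):
  O=O: 3 × 489 = 1467
  S-H: 4 × 340 = 1360
  Σ(broken) = 2827 kJ
Bonds formed (products):
  O-H: 4 × 480 = 1920
  S=O: 4 × 530 = 2120
  Σ(formed) = 4040 kJ
ΔH = Σ(broken) − Σ(formed) = 2827 − 4040 = −1213 kJ
For 4× the reaction as written: 4 × (−1213) = −4852 kJ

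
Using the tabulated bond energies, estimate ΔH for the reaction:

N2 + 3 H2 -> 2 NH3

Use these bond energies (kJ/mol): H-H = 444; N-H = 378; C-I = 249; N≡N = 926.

ΔH ≈ −10 kJ

Bonds broken (reactants):
  H-H: 3 × 444 = 1332
  N≡N: 1 × 926 = 926
  Σ(broken) = 2258 kJ
Bonds formed (products):
  N-H: 6 × 378 = 2268
  Σ(formed) = 2268 kJ
ΔH = Σ(broken) − Σ(formed) = 2258 − 2268 = −10 kJ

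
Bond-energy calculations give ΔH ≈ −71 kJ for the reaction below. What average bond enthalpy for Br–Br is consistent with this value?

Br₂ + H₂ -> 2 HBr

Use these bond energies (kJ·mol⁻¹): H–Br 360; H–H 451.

D(Br–Br) ≈ 198 kJ/mol

Let D be the Br–Br bond energy.
Σ(broken) = 1×D + 1×451 = 451 + D
Σ(formed) = 2×360 = 720
ΔH = Σ(broken) − Σ(formed) = (451 + D) − (720) = −269 + D
Setting this equal to −71 kJ gives D = 198 kJ/mol.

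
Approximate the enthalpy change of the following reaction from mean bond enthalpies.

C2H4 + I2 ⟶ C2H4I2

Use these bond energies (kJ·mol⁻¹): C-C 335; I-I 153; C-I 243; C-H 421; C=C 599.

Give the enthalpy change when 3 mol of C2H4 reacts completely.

Bonds broken (reactants):
  C-H: 4 × 421 = 1684
  C=C: 1 × 599 = 599
  I-I: 1 × 153 = 153
  Σ(broken) = 2436 kJ
Bonds formed (products):
  C-C: 1 × 335 = 335
  C-H: 4 × 421 = 1684
  C-I: 2 × 243 = 486
  Σ(formed) = 2505 kJ
ΔH = Σ(broken) − Σ(formed) = 2436 − 2505 = −69 kJ
For 3× the reaction as written: 3 × (−69) = −207 kJ

ΔH = −207 kJ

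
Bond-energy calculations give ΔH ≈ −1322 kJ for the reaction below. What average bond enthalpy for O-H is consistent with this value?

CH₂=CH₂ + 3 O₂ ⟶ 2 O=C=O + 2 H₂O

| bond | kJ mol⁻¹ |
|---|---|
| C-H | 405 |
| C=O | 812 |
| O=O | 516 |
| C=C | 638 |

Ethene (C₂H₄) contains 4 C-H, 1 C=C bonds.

Let D be the O-H bond energy.
Σ(broken) = 4×405 + 1×638 + 3×516 = 3806
Σ(formed) = 4×812 + 4×D = 3248 + 4D
ΔH = Σ(broken) − Σ(formed) = (3806) − (3248 + 4D) = +558 − 4D
Setting this equal to −1322 kJ gives 4D = 1880, so D = 470 kJ/mol.

D(O-H) ≈ 470 kJ/mol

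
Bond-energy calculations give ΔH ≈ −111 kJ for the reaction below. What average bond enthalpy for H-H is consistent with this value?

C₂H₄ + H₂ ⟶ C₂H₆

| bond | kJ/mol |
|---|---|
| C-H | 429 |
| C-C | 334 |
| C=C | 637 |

D(H-H) ≈ 444 kJ/mol

Let D be the H-H bond energy.
Σ(broken) = 4×429 + 1×637 + 1×D = 2353 + D
Σ(formed) = 1×334 + 6×429 = 2908
ΔH = Σ(broken) − Σ(formed) = (2353 + D) − (2908) = −555 + D
Setting this equal to −111 kJ gives D = 444 kJ/mol.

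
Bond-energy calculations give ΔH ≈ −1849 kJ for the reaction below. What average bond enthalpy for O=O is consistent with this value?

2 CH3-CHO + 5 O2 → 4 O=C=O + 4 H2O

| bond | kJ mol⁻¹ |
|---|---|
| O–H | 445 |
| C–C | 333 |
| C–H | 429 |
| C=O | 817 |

Let D be the O=O bond energy.
Σ(broken) = 2×333 + 8×429 + 2×817 + 5×D = 5732 + 5D
Σ(formed) = 8×817 + 8×445 = 10096
ΔH = Σ(broken) − Σ(formed) = (5732 + 5D) − (10096) = −4364 + 5D
Setting this equal to −1849 kJ gives 5D = 2515, so D = 503 kJ/mol.

D(O=O) ≈ 503 kJ/mol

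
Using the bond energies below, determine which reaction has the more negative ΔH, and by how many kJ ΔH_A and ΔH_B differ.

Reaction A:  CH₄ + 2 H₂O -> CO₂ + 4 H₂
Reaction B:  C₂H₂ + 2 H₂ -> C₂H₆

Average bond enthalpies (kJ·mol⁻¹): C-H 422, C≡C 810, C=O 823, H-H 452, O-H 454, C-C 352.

Reaction B, by 376 kJ

Reaction A:
  Bonds broken (reactants):
    C-H: 4 × 422 = 1688
    O-H: 4 × 454 = 1816
    Σ(broken) = 3504 kJ
  Bonds formed (products):
    C=O: 2 × 823 = 1646
    H-H: 4 × 452 = 1808
    Σ(formed) = 3454 kJ
  ΔH_A = 3504 − 3454 = +50 kJ
Reaction B:
  Bonds broken (reactants):
    C≡C: 1 × 810 = 810
    C-H: 2 × 422 = 844
    H-H: 2 × 452 = 904
    Σ(broken) = 2558 kJ
  Bonds formed (products):
    C-C: 1 × 352 = 352
    C-H: 6 × 422 = 2532
    Σ(formed) = 2884 kJ
  ΔH_B = 2558 − 2884 = −326 kJ
ΔH_A − ΔH_B = +376 kJ, so reaction B has the more negative ΔH; |ΔH_A − ΔH_B| = 376 kJ.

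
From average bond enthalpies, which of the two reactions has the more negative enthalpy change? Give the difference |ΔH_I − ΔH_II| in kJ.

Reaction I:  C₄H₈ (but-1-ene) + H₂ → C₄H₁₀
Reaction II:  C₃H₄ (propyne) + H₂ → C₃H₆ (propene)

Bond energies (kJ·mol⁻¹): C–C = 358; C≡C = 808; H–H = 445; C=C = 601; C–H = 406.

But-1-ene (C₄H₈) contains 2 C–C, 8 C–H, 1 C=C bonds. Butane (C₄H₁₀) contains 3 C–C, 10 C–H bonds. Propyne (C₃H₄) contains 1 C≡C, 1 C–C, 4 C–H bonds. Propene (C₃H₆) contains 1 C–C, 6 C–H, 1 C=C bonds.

Reaction II, by 36 kJ

Reaction I:
  Bonds broken (reactants):
    C–C: 2 × 358 = 716
    C–H: 8 × 406 = 3248
    C=C: 1 × 601 = 601
    H–H: 1 × 445 = 445
    Σ(broken) = 5010 kJ
  Bonds formed (products):
    C–C: 3 × 358 = 1074
    C–H: 10 × 406 = 4060
    Σ(formed) = 5134 kJ
  ΔH_I = 5010 − 5134 = −124 kJ
Reaction II:
  Bonds broken (reactants):
    C≡C: 1 × 808 = 808
    C–C: 1 × 358 = 358
    C–H: 4 × 406 = 1624
    H–H: 1 × 445 = 445
    Σ(broken) = 3235 kJ
  Bonds formed (products):
    C–C: 1 × 358 = 358
    C–H: 6 × 406 = 2436
    C=C: 1 × 601 = 601
    Σ(formed) = 3395 kJ
  ΔH_II = 3235 − 3395 = −160 kJ
ΔH_I − ΔH_II = +36 kJ, so reaction II has the more negative ΔH; |ΔH_I − ΔH_II| = 36 kJ.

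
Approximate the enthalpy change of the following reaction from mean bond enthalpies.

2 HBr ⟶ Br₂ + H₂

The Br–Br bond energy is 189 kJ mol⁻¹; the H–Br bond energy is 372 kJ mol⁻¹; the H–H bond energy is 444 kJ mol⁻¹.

Bonds broken (reactants):
  H–Br: 2 × 372 = 744
  Σ(broken) = 744 kJ
Bonds formed (products):
  Br–Br: 1 × 189 = 189
  H–H: 1 × 444 = 444
  Σ(formed) = 633 kJ
ΔH = Σ(broken) − Σ(formed) = 744 − 633 = +111 kJ

ΔH ≈ +111 kJ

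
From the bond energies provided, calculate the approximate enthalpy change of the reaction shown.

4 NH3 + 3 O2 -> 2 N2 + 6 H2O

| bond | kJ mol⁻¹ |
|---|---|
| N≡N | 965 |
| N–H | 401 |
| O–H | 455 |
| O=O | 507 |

ΔH ≈ −1057 kJ

Bonds broken (reactants):
  N–H: 12 × 401 = 4812
  O=O: 3 × 507 = 1521
  Σ(broken) = 6333 kJ
Bonds formed (products):
  N≡N: 2 × 965 = 1930
  O–H: 12 × 455 = 5460
  Σ(formed) = 7390 kJ
ΔH = Σ(broken) − Σ(formed) = 6333 − 7390 = −1057 kJ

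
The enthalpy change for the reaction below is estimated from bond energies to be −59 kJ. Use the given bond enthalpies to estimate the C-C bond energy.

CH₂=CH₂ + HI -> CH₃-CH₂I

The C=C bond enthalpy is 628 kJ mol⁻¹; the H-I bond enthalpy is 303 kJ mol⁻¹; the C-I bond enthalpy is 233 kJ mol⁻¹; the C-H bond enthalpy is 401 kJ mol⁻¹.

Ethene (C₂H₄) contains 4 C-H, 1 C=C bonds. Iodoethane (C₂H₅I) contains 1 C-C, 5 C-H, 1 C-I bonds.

Let D be the C-C bond energy.
Σ(broken) = 4×401 + 1×628 + 1×303 = 2535
Σ(formed) = 1×D + 5×401 + 1×233 = 2238 + D
ΔH = Σ(broken) − Σ(formed) = (2535) − (2238 + D) = +297 − D
Setting this equal to −59 kJ gives D = 356 kJ/mol.

D(C-C) ≈ 356 kJ/mol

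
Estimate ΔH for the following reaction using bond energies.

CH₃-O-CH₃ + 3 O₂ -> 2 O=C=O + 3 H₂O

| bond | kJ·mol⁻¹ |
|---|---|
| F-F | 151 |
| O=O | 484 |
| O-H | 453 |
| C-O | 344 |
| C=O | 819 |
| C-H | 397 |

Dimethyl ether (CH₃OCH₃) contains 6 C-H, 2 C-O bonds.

Bonds broken (reactants):
  C-H: 6 × 397 = 2382
  C-O: 2 × 344 = 688
  O=O: 3 × 484 = 1452
  Σ(broken) = 4522 kJ
Bonds formed (products):
  C=O: 4 × 819 = 3276
  O-H: 6 × 453 = 2718
  Σ(formed) = 5994 kJ
ΔH = Σ(broken) − Σ(formed) = 4522 − 5994 = −1472 kJ

ΔH ≈ −1472 kJ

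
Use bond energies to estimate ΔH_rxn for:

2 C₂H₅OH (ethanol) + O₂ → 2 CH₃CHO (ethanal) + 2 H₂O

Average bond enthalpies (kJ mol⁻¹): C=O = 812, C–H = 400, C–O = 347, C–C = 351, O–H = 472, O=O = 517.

Bonds broken (reactants):
  C–C: 2 × 351 = 702
  C–H: 10 × 400 = 4000
  C–O: 2 × 347 = 694
  O–H: 2 × 472 = 944
  O=O: 1 × 517 = 517
  Σ(broken) = 6857 kJ
Bonds formed (products):
  C–C: 2 × 351 = 702
  C–H: 8 × 400 = 3200
  C=O: 2 × 812 = 1624
  O–H: 4 × 472 = 1888
  Σ(formed) = 7414 kJ
ΔH = Σ(broken) − Σ(formed) = 6857 − 7414 = −557 kJ

ΔH ≈ −557 kJ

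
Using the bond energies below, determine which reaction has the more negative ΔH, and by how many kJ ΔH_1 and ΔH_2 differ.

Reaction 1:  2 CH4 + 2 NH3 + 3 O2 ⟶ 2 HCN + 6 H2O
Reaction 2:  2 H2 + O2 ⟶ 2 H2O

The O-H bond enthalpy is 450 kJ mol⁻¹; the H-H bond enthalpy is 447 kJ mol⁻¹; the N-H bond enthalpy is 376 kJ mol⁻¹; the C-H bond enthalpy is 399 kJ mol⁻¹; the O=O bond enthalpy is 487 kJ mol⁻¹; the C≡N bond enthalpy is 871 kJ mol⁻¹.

Reaction 1, by 612 kJ

Reaction 1:
  Bonds broken (reactants):
    C-H: 8 × 399 = 3192
    N-H: 6 × 376 = 2256
    O=O: 3 × 487 = 1461
    Σ(broken) = 6909 kJ
  Bonds formed (products):
    C≡N: 2 × 871 = 1742
    C-H: 2 × 399 = 798
    O-H: 12 × 450 = 5400
    Σ(formed) = 7940 kJ
  ΔH_1 = 6909 − 7940 = −1031 kJ
Reaction 2:
  Bonds broken (reactants):
    H-H: 2 × 447 = 894
    O=O: 1 × 487 = 487
    Σ(broken) = 1381 kJ
  Bonds formed (products):
    O-H: 4 × 450 = 1800
    Σ(formed) = 1800 kJ
  ΔH_2 = 1381 − 1800 = −419 kJ
ΔH_1 − ΔH_2 = −612 kJ, so reaction 1 has the more negative ΔH; |ΔH_1 − ΔH_2| = 612 kJ.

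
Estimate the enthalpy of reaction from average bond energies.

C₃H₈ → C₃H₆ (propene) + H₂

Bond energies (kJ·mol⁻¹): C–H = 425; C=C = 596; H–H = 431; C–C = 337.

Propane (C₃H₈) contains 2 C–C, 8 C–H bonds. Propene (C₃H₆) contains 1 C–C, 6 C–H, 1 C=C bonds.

ΔH ≈ +160 kJ

Bonds broken (reactants):
  C–C: 2 × 337 = 674
  C–H: 8 × 425 = 3400
  Σ(broken) = 4074 kJ
Bonds formed (products):
  C–C: 1 × 337 = 337
  C–H: 6 × 425 = 2550
  C=C: 1 × 596 = 596
  H–H: 1 × 431 = 431
  Σ(formed) = 3914 kJ
ΔH = Σ(broken) − Σ(formed) = 4074 − 3914 = +160 kJ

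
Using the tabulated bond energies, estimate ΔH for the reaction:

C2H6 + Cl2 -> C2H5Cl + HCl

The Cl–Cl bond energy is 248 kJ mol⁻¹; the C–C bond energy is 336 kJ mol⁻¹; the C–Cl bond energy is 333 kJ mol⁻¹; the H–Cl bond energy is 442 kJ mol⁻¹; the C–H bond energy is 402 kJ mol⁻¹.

Bonds broken (reactants):
  C–C: 1 × 336 = 336
  C–H: 6 × 402 = 2412
  Cl–Cl: 1 × 248 = 248
  Σ(broken) = 2996 kJ
Bonds formed (products):
  C–C: 1 × 336 = 336
  C–Cl: 1 × 333 = 333
  C–H: 5 × 402 = 2010
  H–Cl: 1 × 442 = 442
  Σ(formed) = 3121 kJ
ΔH = Σ(broken) − Σ(formed) = 2996 − 3121 = −125 kJ

ΔH ≈ −125 kJ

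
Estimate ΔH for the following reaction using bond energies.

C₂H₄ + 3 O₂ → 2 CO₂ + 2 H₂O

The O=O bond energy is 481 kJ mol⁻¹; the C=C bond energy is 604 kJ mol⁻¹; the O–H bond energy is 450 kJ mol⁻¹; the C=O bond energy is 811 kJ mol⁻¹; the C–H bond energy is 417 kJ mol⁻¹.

ΔH ≈ −1329 kJ

Bonds broken (reactants):
  C–H: 4 × 417 = 1668
  C=C: 1 × 604 = 604
  O=O: 3 × 481 = 1443
  Σ(broken) = 3715 kJ
Bonds formed (products):
  C=O: 4 × 811 = 3244
  O–H: 4 × 450 = 1800
  Σ(formed) = 5044 kJ
ΔH = Σ(broken) − Σ(formed) = 3715 − 5044 = −1329 kJ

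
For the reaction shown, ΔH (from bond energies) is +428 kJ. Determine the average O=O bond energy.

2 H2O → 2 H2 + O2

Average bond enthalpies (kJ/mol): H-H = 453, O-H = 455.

Let D be the O=O bond energy.
Σ(broken) = 4×455 = 1820
Σ(formed) = 2×453 + 1×D = 906 + D
ΔH = Σ(broken) − Σ(formed) = (1820) − (906 + D) = +914 − D
Setting this equal to +428 kJ gives D = 486 kJ/mol.

D(O=O) ≈ 486 kJ/mol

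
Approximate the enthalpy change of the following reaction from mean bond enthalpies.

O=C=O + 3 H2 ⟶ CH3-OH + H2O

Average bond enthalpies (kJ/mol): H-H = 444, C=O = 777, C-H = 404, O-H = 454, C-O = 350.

ΔH ≈ −38 kJ

Bonds broken (reactants):
  C=O: 2 × 777 = 1554
  H-H: 3 × 444 = 1332
  Σ(broken) = 2886 kJ
Bonds formed (products):
  C-H: 3 × 404 = 1212
  C-O: 1 × 350 = 350
  O-H: 3 × 454 = 1362
  Σ(formed) = 2924 kJ
ΔH = Σ(broken) − Σ(formed) = 2886 − 2924 = −38 kJ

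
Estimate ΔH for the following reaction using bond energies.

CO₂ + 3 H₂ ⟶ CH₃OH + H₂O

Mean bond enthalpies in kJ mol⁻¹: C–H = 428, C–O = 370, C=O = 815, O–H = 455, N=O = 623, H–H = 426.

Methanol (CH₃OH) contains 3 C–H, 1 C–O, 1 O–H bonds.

ΔH ≈ −111 kJ

Bonds broken (reactants):
  C=O: 2 × 815 = 1630
  H–H: 3 × 426 = 1278
  Σ(broken) = 2908 kJ
Bonds formed (products):
  C–H: 3 × 428 = 1284
  C–O: 1 × 370 = 370
  O–H: 3 × 455 = 1365
  Σ(formed) = 3019 kJ
ΔH = Σ(broken) − Σ(formed) = 2908 − 3019 = −111 kJ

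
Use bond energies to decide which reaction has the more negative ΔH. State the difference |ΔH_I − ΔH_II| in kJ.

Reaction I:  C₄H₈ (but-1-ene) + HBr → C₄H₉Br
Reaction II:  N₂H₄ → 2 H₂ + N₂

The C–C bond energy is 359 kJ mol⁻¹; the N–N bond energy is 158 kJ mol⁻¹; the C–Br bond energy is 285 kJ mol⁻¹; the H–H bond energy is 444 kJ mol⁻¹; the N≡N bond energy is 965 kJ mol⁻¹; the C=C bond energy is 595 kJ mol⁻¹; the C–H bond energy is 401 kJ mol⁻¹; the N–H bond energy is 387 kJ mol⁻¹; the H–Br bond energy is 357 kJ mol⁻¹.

Reaction II, by 54 kJ

Reaction I:
  Bonds broken (reactants):
    C–C: 2 × 359 = 718
    C–H: 8 × 401 = 3208
    C=C: 1 × 595 = 595
    H–Br: 1 × 357 = 357
    Σ(broken) = 4878 kJ
  Bonds formed (products):
    C–Br: 1 × 285 = 285
    C–C: 3 × 359 = 1077
    C–H: 9 × 401 = 3609
    Σ(formed) = 4971 kJ
  ΔH_I = 4878 − 4971 = −93 kJ
Reaction II:
  Bonds broken (reactants):
    N–H: 4 × 387 = 1548
    N–N: 1 × 158 = 158
    Σ(broken) = 1706 kJ
  Bonds formed (products):
    H–H: 2 × 444 = 888
    N≡N: 1 × 965 = 965
    Σ(formed) = 1853 kJ
  ΔH_II = 1706 − 1853 = −147 kJ
ΔH_I − ΔH_II = +54 kJ, so reaction II has the more negative ΔH; |ΔH_I − ΔH_II| = 54 kJ.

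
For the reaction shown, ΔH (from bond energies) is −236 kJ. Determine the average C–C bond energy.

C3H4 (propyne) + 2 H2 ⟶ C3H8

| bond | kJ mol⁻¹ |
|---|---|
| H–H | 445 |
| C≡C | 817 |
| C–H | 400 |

Let D be the C–C bond energy.
Σ(broken) = 1×817 + 1×D + 4×400 + 2×445 = 3307 + D
Σ(formed) = 2×D + 8×400 = 3200 + 2D
ΔH = Σ(broken) − Σ(formed) = (3307 + D) − (3200 + 2D) = +107 − D
Setting this equal to −236 kJ gives D = 343 kJ/mol.

D(C–C) ≈ 343 kJ/mol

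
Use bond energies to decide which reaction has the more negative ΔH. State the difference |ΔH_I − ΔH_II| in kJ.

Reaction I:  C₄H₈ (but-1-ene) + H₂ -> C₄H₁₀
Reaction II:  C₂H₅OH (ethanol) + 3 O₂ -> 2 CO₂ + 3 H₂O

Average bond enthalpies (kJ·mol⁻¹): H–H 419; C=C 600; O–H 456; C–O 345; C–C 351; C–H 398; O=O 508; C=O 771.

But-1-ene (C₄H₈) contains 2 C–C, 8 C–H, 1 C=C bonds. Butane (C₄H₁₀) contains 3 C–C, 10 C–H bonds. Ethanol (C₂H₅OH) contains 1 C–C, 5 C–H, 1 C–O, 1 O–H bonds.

Reaction II, by 1026 kJ

Reaction I:
  Bonds broken (reactants):
    C–C: 2 × 351 = 702
    C–H: 8 × 398 = 3184
    C=C: 1 × 600 = 600
    H–H: 1 × 419 = 419
    Σ(broken) = 4905 kJ
  Bonds formed (products):
    C–C: 3 × 351 = 1053
    C–H: 10 × 398 = 3980
    Σ(formed) = 5033 kJ
  ΔH_I = 4905 − 5033 = −128 kJ
Reaction II:
  Bonds broken (reactants):
    C–C: 1 × 351 = 351
    C–H: 5 × 398 = 1990
    C–O: 1 × 345 = 345
    O–H: 1 × 456 = 456
    O=O: 3 × 508 = 1524
    Σ(broken) = 4666 kJ
  Bonds formed (products):
    C=O: 4 × 771 = 3084
    O–H: 6 × 456 = 2736
    Σ(formed) = 5820 kJ
  ΔH_II = 4666 − 5820 = −1154 kJ
ΔH_I − ΔH_II = +1026 kJ, so reaction II has the more negative ΔH; |ΔH_I − ΔH_II| = 1026 kJ.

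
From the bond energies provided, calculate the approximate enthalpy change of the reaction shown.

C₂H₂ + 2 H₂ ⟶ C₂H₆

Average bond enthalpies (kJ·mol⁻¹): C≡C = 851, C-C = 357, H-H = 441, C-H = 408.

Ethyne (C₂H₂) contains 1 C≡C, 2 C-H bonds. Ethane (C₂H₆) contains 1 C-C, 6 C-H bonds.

Bonds broken (reactants):
  C≡C: 1 × 851 = 851
  C-H: 2 × 408 = 816
  H-H: 2 × 441 = 882
  Σ(broken) = 2549 kJ
Bonds formed (products):
  C-C: 1 × 357 = 357
  C-H: 6 × 408 = 2448
  Σ(formed) = 2805 kJ
ΔH = Σ(broken) − Σ(formed) = 2549 − 2805 = −256 kJ

ΔH ≈ −256 kJ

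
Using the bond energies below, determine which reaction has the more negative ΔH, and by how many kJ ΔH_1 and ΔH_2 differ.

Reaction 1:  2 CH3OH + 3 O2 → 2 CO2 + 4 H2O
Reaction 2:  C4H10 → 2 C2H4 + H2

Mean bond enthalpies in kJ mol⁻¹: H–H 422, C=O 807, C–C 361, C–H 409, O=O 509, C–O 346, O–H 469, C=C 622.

Reaction 1, by 1604 kJ

Reaction 1:
  Bonds broken (reactants):
    C–H: 6 × 409 = 2454
    C–O: 2 × 346 = 692
    O–H: 2 × 469 = 938
    O=O: 3 × 509 = 1527
    Σ(broken) = 5611 kJ
  Bonds formed (products):
    C=O: 4 × 807 = 3228
    O–H: 8 × 469 = 3752
    Σ(formed) = 6980 kJ
  ΔH_1 = 5611 − 6980 = −1369 kJ
Reaction 2:
  Bonds broken (reactants):
    C–C: 3 × 361 = 1083
    C–H: 10 × 409 = 4090
    Σ(broken) = 5173 kJ
  Bonds formed (products):
    C–H: 8 × 409 = 3272
    C=C: 2 × 622 = 1244
    H–H: 1 × 422 = 422
    Σ(formed) = 4938 kJ
  ΔH_2 = 5173 − 4938 = +235 kJ
ΔH_1 − ΔH_2 = −1604 kJ, so reaction 1 has the more negative ΔH; |ΔH_1 − ΔH_2| = 1604 kJ.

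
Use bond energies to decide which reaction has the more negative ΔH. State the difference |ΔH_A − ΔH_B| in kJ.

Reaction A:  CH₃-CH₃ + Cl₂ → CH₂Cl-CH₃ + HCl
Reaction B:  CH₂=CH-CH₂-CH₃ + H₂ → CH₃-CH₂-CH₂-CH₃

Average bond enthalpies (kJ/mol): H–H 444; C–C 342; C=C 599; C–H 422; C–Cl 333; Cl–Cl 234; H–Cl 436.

Reaction B, by 30 kJ

Reaction A:
  Bonds broken (reactants):
    C–C: 1 × 342 = 342
    C–H: 6 × 422 = 2532
    Cl–Cl: 1 × 234 = 234
    Σ(broken) = 3108 kJ
  Bonds formed (products):
    C–C: 1 × 342 = 342
    C–Cl: 1 × 333 = 333
    C–H: 5 × 422 = 2110
    H–Cl: 1 × 436 = 436
    Σ(formed) = 3221 kJ
  ΔH_A = 3108 − 3221 = −113 kJ
Reaction B:
  Bonds broken (reactants):
    C–C: 2 × 342 = 684
    C–H: 8 × 422 = 3376
    C=C: 1 × 599 = 599
    H–H: 1 × 444 = 444
    Σ(broken) = 5103 kJ
  Bonds formed (products):
    C–C: 3 × 342 = 1026
    C–H: 10 × 422 = 4220
    Σ(formed) = 5246 kJ
  ΔH_B = 5103 − 5246 = −143 kJ
ΔH_A − ΔH_B = +30 kJ, so reaction B has the more negative ΔH; |ΔH_A − ΔH_B| = 30 kJ.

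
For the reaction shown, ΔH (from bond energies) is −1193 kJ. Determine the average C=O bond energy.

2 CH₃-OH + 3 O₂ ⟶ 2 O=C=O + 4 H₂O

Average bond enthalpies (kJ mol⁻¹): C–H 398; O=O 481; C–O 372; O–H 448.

Let D be the C=O bond energy.
Σ(broken) = 6×398 + 2×372 + 2×448 + 3×481 = 5471
Σ(formed) = 4×D + 8×448 = 3584 + 4D
ΔH = Σ(broken) − Σ(formed) = (5471) − (3584 + 4D) = +1887 − 4D
Setting this equal to −1193 kJ gives 4D = 3080, so D = 770 kJ/mol.

D(C=O) ≈ 770 kJ/mol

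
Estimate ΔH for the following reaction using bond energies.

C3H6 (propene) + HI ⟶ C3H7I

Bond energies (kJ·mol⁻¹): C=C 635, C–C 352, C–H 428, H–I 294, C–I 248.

ΔH ≈ −99 kJ

Bonds broken (reactants):
  C–C: 1 × 352 = 352
  C–H: 6 × 428 = 2568
  C=C: 1 × 635 = 635
  H–I: 1 × 294 = 294
  Σ(broken) = 3849 kJ
Bonds formed (products):
  C–C: 2 × 352 = 704
  C–H: 7 × 428 = 2996
  C–I: 1 × 248 = 248
  Σ(formed) = 3948 kJ
ΔH = Σ(broken) − Σ(formed) = 3849 − 3948 = −99 kJ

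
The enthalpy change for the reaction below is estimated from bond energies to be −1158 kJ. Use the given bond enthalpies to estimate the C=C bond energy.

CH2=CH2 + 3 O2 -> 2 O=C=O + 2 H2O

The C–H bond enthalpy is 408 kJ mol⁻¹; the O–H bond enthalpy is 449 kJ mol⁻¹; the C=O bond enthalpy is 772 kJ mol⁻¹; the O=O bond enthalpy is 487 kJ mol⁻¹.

Let D be the C=C bond energy.
Σ(broken) = 4×408 + 1×D + 3×487 = 3093 + D
Σ(formed) = 4×772 + 4×449 = 4884
ΔH = Σ(broken) − Σ(formed) = (3093 + D) − (4884) = −1791 + D
Setting this equal to −1158 kJ gives D = 633 kJ/mol.

D(C=C) ≈ 633 kJ/mol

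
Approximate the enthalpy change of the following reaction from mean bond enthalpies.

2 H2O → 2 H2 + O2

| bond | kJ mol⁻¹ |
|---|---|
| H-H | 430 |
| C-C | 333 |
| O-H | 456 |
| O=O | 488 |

ΔH ≈ +476 kJ

Bonds broken (reactants):
  O-H: 4 × 456 = 1824
  Σ(broken) = 1824 kJ
Bonds formed (products):
  H-H: 2 × 430 = 860
  O=O: 1 × 488 = 488
  Σ(formed) = 1348 kJ
ΔH = Σ(broken) − Σ(formed) = 1824 − 1348 = +476 kJ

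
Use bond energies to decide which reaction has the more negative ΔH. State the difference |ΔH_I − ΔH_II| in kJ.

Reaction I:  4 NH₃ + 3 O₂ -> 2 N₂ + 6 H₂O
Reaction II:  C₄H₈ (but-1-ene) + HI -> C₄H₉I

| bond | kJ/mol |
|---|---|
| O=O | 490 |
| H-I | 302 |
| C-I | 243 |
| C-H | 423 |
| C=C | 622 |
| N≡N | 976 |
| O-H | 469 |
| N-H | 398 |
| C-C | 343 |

Reaction I, by 1249 kJ

Reaction I:
  Bonds broken (reactants):
    N-H: 12 × 398 = 4776
    O=O: 3 × 490 = 1470
    Σ(broken) = 6246 kJ
  Bonds formed (products):
    N≡N: 2 × 976 = 1952
    O-H: 12 × 469 = 5628
    Σ(formed) = 7580 kJ
  ΔH_I = 6246 − 7580 = −1334 kJ
Reaction II:
  Bonds broken (reactants):
    C-C: 2 × 343 = 686
    C-H: 8 × 423 = 3384
    C=C: 1 × 622 = 622
    H-I: 1 × 302 = 302
    Σ(broken) = 4994 kJ
  Bonds formed (products):
    C-C: 3 × 343 = 1029
    C-H: 9 × 423 = 3807
    C-I: 1 × 243 = 243
    Σ(formed) = 5079 kJ
  ΔH_II = 4994 − 5079 = −85 kJ
ΔH_I − ΔH_II = −1249 kJ, so reaction I has the more negative ΔH; |ΔH_I − ΔH_II| = 1249 kJ.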